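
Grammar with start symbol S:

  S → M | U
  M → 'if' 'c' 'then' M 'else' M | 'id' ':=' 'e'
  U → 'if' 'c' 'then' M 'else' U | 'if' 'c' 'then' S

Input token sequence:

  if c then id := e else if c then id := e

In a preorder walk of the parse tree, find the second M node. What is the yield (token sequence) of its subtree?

id := e

[S [U if c then [M id := e] else [U if c then [S [M id := e]]]]]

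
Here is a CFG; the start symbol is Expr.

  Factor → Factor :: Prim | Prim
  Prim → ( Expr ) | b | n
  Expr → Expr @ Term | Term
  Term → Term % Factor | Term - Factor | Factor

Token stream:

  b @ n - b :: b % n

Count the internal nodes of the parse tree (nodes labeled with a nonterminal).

[Expr [Expr [Term [Factor [Prim b]]]] @ [Term [Term [Term [Factor [Prim n]]] - [Factor [Factor [Prim b]] :: [Prim b]]] % [Factor [Prim n]]]]

16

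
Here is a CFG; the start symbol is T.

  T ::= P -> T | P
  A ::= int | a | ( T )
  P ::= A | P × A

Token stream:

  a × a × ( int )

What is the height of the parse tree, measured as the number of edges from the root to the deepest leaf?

6

[T [P [P [P [A a]] × [A a]] × [A ( [T [P [A int]]] )]]]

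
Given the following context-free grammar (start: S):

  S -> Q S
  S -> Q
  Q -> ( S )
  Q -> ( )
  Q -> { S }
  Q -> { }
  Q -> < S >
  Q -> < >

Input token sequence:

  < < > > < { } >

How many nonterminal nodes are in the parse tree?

[S [Q < [S [Q < >]] >] [S [Q < [S [Q { }]] >]]]

8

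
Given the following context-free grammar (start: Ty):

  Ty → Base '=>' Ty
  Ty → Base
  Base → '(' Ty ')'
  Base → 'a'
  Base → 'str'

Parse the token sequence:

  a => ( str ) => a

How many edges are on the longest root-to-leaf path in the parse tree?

[Ty [Base a] => [Ty [Base ( [Ty [Base str]] )] => [Ty [Base a]]]]

5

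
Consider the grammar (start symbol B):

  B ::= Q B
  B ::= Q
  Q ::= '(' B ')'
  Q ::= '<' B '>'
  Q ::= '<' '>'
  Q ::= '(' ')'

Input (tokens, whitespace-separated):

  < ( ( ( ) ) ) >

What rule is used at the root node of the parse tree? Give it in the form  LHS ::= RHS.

B ::= Q

[B [Q < [B [Q ( [B [Q ( [B [Q ( )]] )]] )]] >]]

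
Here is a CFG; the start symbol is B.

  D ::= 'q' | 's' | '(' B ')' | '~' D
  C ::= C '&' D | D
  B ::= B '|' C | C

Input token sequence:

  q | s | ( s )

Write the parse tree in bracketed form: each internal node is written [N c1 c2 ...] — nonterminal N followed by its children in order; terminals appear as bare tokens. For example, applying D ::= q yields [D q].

B
B | C
B | C | C
C | C | C
D | C | C
q | C | C
q | D | C
q | s | C
q | s | D
q | s | ( B )
q | s | ( C )
q | s | ( D )
q | s | ( s )

[B [B [B [C [D q]]] | [C [D s]]] | [C [D ( [B [C [D s]]] )]]]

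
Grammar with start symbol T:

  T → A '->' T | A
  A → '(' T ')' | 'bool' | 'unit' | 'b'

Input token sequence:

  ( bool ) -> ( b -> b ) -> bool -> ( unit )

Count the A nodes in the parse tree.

[T [A ( [T [A bool]] )] -> [T [A ( [T [A b] -> [T [A b]]] )] -> [T [A bool] -> [T [A ( [T [A unit]] )]]]]]

8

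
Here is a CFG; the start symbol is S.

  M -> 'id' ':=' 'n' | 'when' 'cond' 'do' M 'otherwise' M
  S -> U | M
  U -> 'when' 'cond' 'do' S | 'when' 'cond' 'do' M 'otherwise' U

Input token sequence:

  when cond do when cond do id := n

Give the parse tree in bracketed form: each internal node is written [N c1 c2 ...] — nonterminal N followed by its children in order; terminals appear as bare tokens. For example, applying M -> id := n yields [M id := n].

S
U
when cond do S
when cond do U
when cond do when cond do S
when cond do when cond do M
when cond do when cond do id := n

[S [U when cond do [S [U when cond do [S [M id := n]]]]]]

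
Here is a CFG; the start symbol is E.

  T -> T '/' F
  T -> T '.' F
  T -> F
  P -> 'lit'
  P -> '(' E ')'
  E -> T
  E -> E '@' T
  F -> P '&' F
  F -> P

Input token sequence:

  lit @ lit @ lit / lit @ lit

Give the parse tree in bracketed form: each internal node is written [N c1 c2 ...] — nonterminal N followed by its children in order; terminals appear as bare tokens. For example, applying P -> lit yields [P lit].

[E [E [E [E [T [F [P lit]]]] @ [T [F [P lit]]]] @ [T [T [F [P lit]]] / [F [P lit]]]] @ [T [F [P lit]]]]

E
E @ T
E @ T @ T
E @ T @ T @ T
T @ T @ T @ T
F @ T @ T @ T
P @ T @ T @ T
lit @ T @ T @ T
lit @ F @ T @ T
lit @ P @ T @ T
lit @ lit @ T @ T
lit @ lit @ T / F @ T
lit @ lit @ F / F @ T
lit @ lit @ P / F @ T
lit @ lit @ lit / F @ T
lit @ lit @ lit / P @ T
lit @ lit @ lit / lit @ T
lit @ lit @ lit / lit @ F
lit @ lit @ lit / lit @ P
lit @ lit @ lit / lit @ lit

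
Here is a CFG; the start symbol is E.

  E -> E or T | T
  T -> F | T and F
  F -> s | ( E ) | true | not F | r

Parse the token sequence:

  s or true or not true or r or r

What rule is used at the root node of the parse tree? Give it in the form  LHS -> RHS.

[E [E [E [E [E [T [F s]]] or [T [F true]]] or [T [F not [F true]]]] or [T [F r]]] or [T [F r]]]

E -> E or T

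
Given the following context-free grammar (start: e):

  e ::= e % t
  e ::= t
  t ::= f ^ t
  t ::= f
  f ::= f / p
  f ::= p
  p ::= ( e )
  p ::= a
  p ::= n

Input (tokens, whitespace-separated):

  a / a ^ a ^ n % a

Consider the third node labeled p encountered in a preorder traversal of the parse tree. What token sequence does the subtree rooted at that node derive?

a

[e [e [t [f [f [p a]] / [p a]] ^ [t [f [p a]] ^ [t [f [p n]]]]]] % [t [f [p a]]]]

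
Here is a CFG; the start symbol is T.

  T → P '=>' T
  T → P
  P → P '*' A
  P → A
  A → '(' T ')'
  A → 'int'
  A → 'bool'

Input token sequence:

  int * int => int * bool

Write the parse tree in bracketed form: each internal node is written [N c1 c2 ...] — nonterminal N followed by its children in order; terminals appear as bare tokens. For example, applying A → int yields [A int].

T
P => T
P * A => T
A * A => T
int * A => T
int * int => T
int * int => P
int * int => P * A
int * int => A * A
int * int => int * A
int * int => int * bool

[T [P [P [A int]] * [A int]] => [T [P [P [A int]] * [A bool]]]]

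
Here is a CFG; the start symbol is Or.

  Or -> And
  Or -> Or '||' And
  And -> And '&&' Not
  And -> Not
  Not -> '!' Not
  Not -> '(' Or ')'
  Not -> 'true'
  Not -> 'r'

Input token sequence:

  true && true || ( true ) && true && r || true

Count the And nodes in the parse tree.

[Or [Or [Or [And [And [Not true]] && [Not true]]] || [And [And [And [Not ( [Or [And [Not true]]] )]] && [Not true]] && [Not r]]] || [And [Not true]]]

7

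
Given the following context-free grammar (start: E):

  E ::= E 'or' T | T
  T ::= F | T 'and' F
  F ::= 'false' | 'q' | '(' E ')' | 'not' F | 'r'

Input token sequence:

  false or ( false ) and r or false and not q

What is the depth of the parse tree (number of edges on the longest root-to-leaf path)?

[E [E [E [T [F false]]] or [T [T [F ( [E [T [F false]]] )]] and [F r]]] or [T [T [F false]] and [F not [F q]]]]

8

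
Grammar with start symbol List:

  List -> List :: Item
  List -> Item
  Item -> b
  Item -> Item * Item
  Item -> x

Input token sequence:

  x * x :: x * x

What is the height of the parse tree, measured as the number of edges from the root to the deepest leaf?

[List [List [Item [Item x] * [Item x]]] :: [Item [Item x] * [Item x]]]

4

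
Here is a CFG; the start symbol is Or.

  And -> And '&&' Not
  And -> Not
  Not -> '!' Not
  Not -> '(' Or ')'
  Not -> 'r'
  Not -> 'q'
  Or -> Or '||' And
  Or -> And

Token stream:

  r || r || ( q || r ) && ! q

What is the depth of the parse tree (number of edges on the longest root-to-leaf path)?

[Or [Or [Or [And [Not r]]] || [And [Not r]]] || [And [And [Not ( [Or [Or [And [Not q]]] || [And [Not r]]] )]] && [Not ! [Not q]]]]

8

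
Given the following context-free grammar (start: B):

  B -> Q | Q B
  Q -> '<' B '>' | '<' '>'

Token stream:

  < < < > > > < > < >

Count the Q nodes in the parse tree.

[B [Q < [B [Q < [B [Q < >]] >]] >] [B [Q < >] [B [Q < >]]]]

5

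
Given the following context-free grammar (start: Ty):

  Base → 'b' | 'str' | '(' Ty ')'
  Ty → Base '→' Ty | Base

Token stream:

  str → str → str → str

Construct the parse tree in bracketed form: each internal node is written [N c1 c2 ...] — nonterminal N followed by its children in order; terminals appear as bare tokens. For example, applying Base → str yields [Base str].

Ty
Base → Ty
str → Ty
str → Base → Ty
str → str → Ty
str → str → Base → Ty
str → str → str → Ty
str → str → str → Base
str → str → str → str

[Ty [Base str] → [Ty [Base str] → [Ty [Base str] → [Ty [Base str]]]]]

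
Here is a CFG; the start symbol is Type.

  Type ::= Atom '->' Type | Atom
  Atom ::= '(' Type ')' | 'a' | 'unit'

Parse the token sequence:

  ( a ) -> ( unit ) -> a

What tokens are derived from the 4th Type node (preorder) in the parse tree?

unit

[Type [Atom ( [Type [Atom a]] )] -> [Type [Atom ( [Type [Atom unit]] )] -> [Type [Atom a]]]]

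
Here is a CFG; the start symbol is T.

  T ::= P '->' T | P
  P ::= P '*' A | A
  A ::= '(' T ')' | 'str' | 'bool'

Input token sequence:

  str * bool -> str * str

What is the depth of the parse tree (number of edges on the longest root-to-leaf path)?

[T [P [P [A str]] * [A bool]] -> [T [P [P [A str]] * [A str]]]]

5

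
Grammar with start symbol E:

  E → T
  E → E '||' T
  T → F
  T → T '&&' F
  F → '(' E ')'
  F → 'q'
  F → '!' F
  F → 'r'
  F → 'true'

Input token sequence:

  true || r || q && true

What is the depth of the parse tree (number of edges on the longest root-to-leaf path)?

[E [E [E [T [F true]]] || [T [F r]]] || [T [T [F q]] && [F true]]]

5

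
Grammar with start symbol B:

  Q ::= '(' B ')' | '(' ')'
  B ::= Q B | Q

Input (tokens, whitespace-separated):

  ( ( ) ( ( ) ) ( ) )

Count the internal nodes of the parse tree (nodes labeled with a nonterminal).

[B [Q ( [B [Q ( )] [B [Q ( [B [Q ( )]] )] [B [Q ( )]]]] )]]

10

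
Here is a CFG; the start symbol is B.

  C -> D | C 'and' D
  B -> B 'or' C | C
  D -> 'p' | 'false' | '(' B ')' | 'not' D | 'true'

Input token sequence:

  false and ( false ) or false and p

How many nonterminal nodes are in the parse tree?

[B [B [C [C [D false]] and [D ( [B [C [D false]]] )]]] or [C [C [D false]] and [D p]]]

13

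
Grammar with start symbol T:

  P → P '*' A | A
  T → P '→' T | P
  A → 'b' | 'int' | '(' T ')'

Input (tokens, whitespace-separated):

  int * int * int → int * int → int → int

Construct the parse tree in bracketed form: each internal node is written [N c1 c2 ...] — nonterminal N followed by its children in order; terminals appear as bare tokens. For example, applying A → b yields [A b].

T
P → T
P * A → T
P * A * A → T
A * A * A → T
int * A * A → T
int * int * A → T
int * int * int → T
int * int * int → P → T
int * int * int → P * A → T
int * int * int → A * A → T
int * int * int → int * A → T
int * int * int → int * int → T
int * int * int → int * int → P → T
int * int * int → int * int → A → T
int * int * int → int * int → int → T
int * int * int → int * int → int → P
int * int * int → int * int → int → A
int * int * int → int * int → int → int

[T [P [P [P [A int]] * [A int]] * [A int]] → [T [P [P [A int]] * [A int]] → [T [P [A int]] → [T [P [A int]]]]]]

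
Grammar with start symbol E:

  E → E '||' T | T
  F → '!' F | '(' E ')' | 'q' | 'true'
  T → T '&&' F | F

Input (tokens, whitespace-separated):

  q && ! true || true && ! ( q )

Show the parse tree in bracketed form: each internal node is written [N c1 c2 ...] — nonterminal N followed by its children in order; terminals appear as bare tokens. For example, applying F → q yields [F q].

[E [E [T [T [F q]] && [F ! [F true]]]] || [T [T [F true]] && [F ! [F ( [E [T [F q]]] )]]]]

E
E || T
T || T
T && F || T
F && F || T
q && F || T
q && ! F || T
q && ! true || T
q && ! true || T && F
q && ! true || F && F
q && ! true || true && F
q && ! true || true && ! F
q && ! true || true && ! ( E )
q && ! true || true && ! ( T )
q && ! true || true && ! ( F )
q && ! true || true && ! ( q )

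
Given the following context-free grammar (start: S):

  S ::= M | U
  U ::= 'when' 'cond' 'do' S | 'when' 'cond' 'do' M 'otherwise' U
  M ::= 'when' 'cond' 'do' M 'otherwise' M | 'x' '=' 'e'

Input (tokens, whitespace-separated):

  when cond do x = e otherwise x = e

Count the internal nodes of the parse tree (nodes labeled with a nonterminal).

[S [M when cond do [M x = e] otherwise [M x = e]]]

4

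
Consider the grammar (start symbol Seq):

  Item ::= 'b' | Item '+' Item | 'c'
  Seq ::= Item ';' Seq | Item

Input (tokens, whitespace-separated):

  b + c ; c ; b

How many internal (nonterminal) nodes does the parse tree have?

[Seq [Item [Item b] + [Item c]] ; [Seq [Item c] ; [Seq [Item b]]]]

8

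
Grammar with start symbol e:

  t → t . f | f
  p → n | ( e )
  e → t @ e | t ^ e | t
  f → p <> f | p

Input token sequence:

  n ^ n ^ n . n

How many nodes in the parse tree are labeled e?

[e [t [f [p n]]] ^ [e [t [f [p n]]] ^ [e [t [t [f [p n]]] . [f [p n]]]]]]

3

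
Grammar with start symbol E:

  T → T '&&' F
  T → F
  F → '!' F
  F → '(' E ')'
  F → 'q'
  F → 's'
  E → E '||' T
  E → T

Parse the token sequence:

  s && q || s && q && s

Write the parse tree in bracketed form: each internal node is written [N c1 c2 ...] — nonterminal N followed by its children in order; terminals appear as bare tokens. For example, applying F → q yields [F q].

[E [E [T [T [F s]] && [F q]]] || [T [T [T [F s]] && [F q]] && [F s]]]

E
E || T
T || T
T && F || T
F && F || T
s && F || T
s && q || T
s && q || T && F
s && q || T && F && F
s && q || F && F && F
s && q || s && F && F
s && q || s && q && F
s && q || s && q && s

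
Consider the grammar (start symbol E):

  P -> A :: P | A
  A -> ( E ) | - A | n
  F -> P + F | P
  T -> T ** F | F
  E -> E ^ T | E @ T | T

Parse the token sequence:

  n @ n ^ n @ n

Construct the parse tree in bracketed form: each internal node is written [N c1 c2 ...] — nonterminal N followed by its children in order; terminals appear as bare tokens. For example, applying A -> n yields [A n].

[E [E [E [E [T [F [P [A n]]]]] @ [T [F [P [A n]]]]] ^ [T [F [P [A n]]]]] @ [T [F [P [A n]]]]]

E
E @ T
E ^ T @ T
E @ T ^ T @ T
T @ T ^ T @ T
F @ T ^ T @ T
P @ T ^ T @ T
A @ T ^ T @ T
n @ T ^ T @ T
n @ F ^ T @ T
n @ P ^ T @ T
n @ A ^ T @ T
n @ n ^ T @ T
n @ n ^ F @ T
n @ n ^ P @ T
n @ n ^ A @ T
n @ n ^ n @ T
n @ n ^ n @ F
n @ n ^ n @ P
n @ n ^ n @ A
n @ n ^ n @ n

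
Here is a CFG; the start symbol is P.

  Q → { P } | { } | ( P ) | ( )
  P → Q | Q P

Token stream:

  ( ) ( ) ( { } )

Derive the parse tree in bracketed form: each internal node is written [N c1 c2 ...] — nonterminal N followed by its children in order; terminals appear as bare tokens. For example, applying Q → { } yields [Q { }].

[P [Q ( )] [P [Q ( )] [P [Q ( [P [Q { }]] )]]]]

P
Q P
( ) P
( ) Q P
( ) ( ) P
( ) ( ) Q
( ) ( ) ( P )
( ) ( ) ( Q )
( ) ( ) ( { } )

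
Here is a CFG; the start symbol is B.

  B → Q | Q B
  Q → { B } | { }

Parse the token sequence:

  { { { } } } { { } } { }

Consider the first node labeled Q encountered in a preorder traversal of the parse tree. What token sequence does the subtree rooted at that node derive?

{ { { } } }

[B [Q { [B [Q { [B [Q { }]] }]] }] [B [Q { [B [Q { }]] }] [B [Q { }]]]]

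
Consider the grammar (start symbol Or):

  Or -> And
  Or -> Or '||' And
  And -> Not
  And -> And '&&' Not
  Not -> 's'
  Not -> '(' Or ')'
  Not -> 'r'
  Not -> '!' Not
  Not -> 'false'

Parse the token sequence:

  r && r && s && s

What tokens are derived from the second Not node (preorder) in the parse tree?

[Or [And [And [And [And [Not r]] && [Not r]] && [Not s]] && [Not s]]]

r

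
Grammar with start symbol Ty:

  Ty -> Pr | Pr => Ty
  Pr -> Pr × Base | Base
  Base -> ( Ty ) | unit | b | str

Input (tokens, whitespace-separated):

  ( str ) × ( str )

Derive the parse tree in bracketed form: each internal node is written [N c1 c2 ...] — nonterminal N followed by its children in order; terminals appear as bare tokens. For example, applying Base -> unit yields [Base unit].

[Ty [Pr [Pr [Base ( [Ty [Pr [Base str]]] )]] × [Base ( [Ty [Pr [Base str]]] )]]]

Ty
Pr
Pr × Base
Base × Base
( Ty ) × Base
( Pr ) × Base
( Base ) × Base
( str ) × Base
( str ) × ( Ty )
( str ) × ( Pr )
( str ) × ( Base )
( str ) × ( str )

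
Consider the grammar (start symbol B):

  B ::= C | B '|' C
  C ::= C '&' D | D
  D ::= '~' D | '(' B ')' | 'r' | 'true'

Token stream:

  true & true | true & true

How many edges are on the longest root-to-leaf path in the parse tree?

5

[B [B [C [C [D true]] & [D true]]] | [C [C [D true]] & [D true]]]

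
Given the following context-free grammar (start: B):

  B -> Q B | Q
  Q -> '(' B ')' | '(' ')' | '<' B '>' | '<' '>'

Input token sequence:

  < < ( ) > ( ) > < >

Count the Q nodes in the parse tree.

[B [Q < [B [Q < [B [Q ( )]] >] [B [Q ( )]]] >] [B [Q < >]]]

5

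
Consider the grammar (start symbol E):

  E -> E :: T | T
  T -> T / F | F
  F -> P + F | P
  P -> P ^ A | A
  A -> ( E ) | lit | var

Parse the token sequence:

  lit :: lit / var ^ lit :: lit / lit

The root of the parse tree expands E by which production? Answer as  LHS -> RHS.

[E [E [E [T [F [P [A lit]]]]] :: [T [T [F [P [A lit]]]] / [F [P [P [A var]] ^ [A lit]]]]] :: [T [T [F [P [A lit]]]] / [F [P [A lit]]]]]

E -> E :: T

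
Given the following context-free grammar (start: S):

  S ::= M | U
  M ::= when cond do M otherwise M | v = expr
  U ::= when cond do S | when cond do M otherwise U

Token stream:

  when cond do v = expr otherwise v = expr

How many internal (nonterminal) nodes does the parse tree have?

[S [M when cond do [M v = expr] otherwise [M v = expr]]]

4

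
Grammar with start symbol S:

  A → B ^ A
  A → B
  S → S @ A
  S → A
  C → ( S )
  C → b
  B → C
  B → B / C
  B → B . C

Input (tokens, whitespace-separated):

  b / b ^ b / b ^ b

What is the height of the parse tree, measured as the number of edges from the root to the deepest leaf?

6

[S [A [B [B [C b]] / [C b]] ^ [A [B [B [C b]] / [C b]] ^ [A [B [C b]]]]]]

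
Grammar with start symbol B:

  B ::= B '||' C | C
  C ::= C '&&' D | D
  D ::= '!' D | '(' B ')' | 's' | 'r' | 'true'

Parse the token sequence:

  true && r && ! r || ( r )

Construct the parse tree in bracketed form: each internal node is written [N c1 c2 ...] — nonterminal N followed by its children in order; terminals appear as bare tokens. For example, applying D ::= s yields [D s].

[B [B [C [C [C [D true]] && [D r]] && [D ! [D r]]]] || [C [D ( [B [C [D r]]] )]]]

B
B || C
C || C
C && D || C
C && D && D || C
D && D && D || C
true && D && D || C
true && r && D || C
true && r && ! D || C
true && r && ! r || C
true && r && ! r || D
true && r && ! r || ( B )
true && r && ! r || ( C )
true && r && ! r || ( D )
true && r && ! r || ( r )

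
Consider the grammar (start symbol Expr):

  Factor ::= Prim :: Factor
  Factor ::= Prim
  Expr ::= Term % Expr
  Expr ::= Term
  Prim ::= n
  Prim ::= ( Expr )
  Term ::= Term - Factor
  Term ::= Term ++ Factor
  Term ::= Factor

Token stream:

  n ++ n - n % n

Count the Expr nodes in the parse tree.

2

[Expr [Term [Term [Term [Factor [Prim n]]] ++ [Factor [Prim n]]] - [Factor [Prim n]]] % [Expr [Term [Factor [Prim n]]]]]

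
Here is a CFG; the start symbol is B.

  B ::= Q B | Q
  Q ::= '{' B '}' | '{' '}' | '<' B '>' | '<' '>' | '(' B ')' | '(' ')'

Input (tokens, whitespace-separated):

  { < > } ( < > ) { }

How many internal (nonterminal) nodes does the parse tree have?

[B [Q { [B [Q < >]] }] [B [Q ( [B [Q < >]] )] [B [Q { }]]]]

10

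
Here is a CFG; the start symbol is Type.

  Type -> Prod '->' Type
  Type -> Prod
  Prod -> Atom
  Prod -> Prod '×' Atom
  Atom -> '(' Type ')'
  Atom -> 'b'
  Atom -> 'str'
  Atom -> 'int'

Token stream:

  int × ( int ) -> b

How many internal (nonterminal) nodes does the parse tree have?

[Type [Prod [Prod [Atom int]] × [Atom ( [Type [Prod [Atom int]]] )]] -> [Type [Prod [Atom b]]]]

11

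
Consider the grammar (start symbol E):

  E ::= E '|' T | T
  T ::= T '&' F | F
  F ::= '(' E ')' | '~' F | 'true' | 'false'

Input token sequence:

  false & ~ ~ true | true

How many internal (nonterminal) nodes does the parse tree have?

[E [E [T [T [F false]] & [F ~ [F ~ [F true]]]]] | [T [F true]]]

10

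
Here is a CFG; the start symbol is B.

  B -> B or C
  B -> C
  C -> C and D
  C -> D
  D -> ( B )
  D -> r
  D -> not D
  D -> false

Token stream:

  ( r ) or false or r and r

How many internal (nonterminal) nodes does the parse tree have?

14

[B [B [B [C [D ( [B [C [D r]]] )]]] or [C [D false]]] or [C [C [D r]] and [D r]]]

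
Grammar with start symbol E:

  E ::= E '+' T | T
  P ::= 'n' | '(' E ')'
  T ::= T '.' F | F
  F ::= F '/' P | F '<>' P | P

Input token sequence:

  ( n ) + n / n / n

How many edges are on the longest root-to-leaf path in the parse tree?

[E [E [T [F [P ( [E [T [F [P n]]]] )]]]] + [T [F [F [F [P n]] / [P n]] / [P n]]]]

9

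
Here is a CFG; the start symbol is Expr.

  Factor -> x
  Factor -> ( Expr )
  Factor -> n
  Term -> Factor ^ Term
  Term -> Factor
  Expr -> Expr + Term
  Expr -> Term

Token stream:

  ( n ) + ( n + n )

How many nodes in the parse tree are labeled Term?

5

[Expr [Expr [Term [Factor ( [Expr [Term [Factor n]]] )]]] + [Term [Factor ( [Expr [Expr [Term [Factor n]]] + [Term [Factor n]]] )]]]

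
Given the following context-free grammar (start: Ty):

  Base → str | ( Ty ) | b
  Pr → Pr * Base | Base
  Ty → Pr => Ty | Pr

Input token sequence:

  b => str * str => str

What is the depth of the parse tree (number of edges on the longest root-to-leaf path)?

5

[Ty [Pr [Base b]] => [Ty [Pr [Pr [Base str]] * [Base str]] => [Ty [Pr [Base str]]]]]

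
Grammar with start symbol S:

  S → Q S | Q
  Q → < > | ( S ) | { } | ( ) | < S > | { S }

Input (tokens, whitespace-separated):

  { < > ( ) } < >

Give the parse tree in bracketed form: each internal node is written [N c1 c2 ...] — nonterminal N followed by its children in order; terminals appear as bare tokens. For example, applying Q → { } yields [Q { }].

[S [Q { [S [Q < >] [S [Q ( )]]] }] [S [Q < >]]]

S
Q S
{ S } S
{ Q S } S
{ < > S } S
{ < > Q } S
{ < > ( ) } S
{ < > ( ) } Q
{ < > ( ) } < >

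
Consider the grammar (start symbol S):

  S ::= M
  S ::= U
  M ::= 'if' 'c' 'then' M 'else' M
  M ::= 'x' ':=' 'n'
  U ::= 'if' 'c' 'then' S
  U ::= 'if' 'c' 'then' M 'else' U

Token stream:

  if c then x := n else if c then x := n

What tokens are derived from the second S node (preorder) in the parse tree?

x := n

[S [U if c then [M x := n] else [U if c then [S [M x := n]]]]]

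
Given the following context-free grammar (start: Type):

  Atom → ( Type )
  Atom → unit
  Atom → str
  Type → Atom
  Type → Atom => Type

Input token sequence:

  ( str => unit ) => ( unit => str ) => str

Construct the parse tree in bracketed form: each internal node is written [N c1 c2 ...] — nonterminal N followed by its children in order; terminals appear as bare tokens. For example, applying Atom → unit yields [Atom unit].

Type
Atom => Type
( Type ) => Type
( Atom => Type ) => Type
( str => Type ) => Type
( str => Atom ) => Type
( str => unit ) => Type
( str => unit ) => Atom => Type
( str => unit ) => ( Type ) => Type
( str => unit ) => ( Atom => Type ) => Type
( str => unit ) => ( unit => Type ) => Type
( str => unit ) => ( unit => Atom ) => Type
( str => unit ) => ( unit => str ) => Type
( str => unit ) => ( unit => str ) => Atom
( str => unit ) => ( unit => str ) => str

[Type [Atom ( [Type [Atom str] => [Type [Atom unit]]] )] => [Type [Atom ( [Type [Atom unit] => [Type [Atom str]]] )] => [Type [Atom str]]]]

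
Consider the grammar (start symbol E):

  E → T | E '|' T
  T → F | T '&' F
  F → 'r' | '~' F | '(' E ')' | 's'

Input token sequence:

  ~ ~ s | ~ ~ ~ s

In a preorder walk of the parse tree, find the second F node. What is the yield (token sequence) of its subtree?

~ s

[E [E [T [F ~ [F ~ [F s]]]]] | [T [F ~ [F ~ [F ~ [F s]]]]]]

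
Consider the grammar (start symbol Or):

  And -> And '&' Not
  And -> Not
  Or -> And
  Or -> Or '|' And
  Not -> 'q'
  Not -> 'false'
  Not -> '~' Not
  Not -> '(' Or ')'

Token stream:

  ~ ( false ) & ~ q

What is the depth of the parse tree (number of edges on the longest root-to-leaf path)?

8

[Or [And [And [Not ~ [Not ( [Or [And [Not false]]] )]]] & [Not ~ [Not q]]]]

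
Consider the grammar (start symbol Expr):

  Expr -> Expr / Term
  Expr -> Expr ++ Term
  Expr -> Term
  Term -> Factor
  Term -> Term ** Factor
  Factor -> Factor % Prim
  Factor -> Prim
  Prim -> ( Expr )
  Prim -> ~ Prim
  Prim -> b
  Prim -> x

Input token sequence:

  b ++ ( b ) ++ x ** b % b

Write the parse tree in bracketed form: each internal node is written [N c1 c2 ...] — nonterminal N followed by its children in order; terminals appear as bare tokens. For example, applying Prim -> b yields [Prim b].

[Expr [Expr [Expr [Term [Factor [Prim b]]]] ++ [Term [Factor [Prim ( [Expr [Term [Factor [Prim b]]]] )]]]] ++ [Term [Term [Factor [Prim x]]] ** [Factor [Factor [Prim b]] % [Prim b]]]]

Expr
Expr ++ Term
Expr ++ Term ++ Term
Term ++ Term ++ Term
Factor ++ Term ++ Term
Prim ++ Term ++ Term
b ++ Term ++ Term
b ++ Factor ++ Term
b ++ Prim ++ Term
b ++ ( Expr ) ++ Term
b ++ ( Term ) ++ Term
b ++ ( Factor ) ++ Term
b ++ ( Prim ) ++ Term
b ++ ( b ) ++ Term
b ++ ( b ) ++ Term ** Factor
b ++ ( b ) ++ Factor ** Factor
b ++ ( b ) ++ Prim ** Factor
b ++ ( b ) ++ x ** Factor
b ++ ( b ) ++ x ** Factor % Prim
b ++ ( b ) ++ x ** Prim % Prim
b ++ ( b ) ++ x ** b % Prim
b ++ ( b ) ++ x ** b % b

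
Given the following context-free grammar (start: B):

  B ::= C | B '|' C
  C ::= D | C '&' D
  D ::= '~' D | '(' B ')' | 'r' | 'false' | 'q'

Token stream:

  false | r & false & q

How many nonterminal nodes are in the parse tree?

10

[B [B [C [D false]]] | [C [C [C [D r]] & [D false]] & [D q]]]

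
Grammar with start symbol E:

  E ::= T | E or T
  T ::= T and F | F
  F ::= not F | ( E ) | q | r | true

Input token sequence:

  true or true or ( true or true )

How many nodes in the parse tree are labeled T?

[E [E [E [T [F true]]] or [T [F true]]] or [T [F ( [E [E [T [F true]]] or [T [F true]]] )]]]

5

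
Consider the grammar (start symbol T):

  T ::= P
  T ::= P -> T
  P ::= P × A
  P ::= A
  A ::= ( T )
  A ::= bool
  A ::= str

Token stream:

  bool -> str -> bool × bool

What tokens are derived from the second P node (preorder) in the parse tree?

[T [P [A bool]] -> [T [P [A str]] -> [T [P [P [A bool]] × [A bool]]]]]

str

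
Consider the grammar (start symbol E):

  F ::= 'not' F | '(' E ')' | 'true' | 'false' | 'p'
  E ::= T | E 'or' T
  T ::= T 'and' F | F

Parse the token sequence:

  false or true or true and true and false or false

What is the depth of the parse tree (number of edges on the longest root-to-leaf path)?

6

[E [E [E [E [T [F false]]] or [T [F true]]] or [T [T [T [F true]] and [F true]] and [F false]]] or [T [F false]]]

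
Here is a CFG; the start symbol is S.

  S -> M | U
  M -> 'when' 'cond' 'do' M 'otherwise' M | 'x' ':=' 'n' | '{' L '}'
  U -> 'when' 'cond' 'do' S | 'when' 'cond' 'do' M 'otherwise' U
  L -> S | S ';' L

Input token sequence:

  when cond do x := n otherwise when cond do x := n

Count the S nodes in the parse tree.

[S [U when cond do [M x := n] otherwise [U when cond do [S [M x := n]]]]]

2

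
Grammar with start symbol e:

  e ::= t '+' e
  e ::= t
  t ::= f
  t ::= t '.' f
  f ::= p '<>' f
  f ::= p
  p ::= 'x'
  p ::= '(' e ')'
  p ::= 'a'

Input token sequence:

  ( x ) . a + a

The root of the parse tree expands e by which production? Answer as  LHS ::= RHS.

[e [t [t [f [p ( [e [t [f [p x]]]] )]]] . [f [p a]]] + [e [t [f [p a]]]]]

e ::= t '+' e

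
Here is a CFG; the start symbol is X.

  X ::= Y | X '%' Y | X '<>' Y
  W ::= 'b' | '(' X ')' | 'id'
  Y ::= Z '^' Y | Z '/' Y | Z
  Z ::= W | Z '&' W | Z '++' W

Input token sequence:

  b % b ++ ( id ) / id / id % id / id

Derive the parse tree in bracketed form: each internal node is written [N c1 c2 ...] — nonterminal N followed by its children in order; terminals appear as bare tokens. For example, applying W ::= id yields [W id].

[X [X [X [Y [Z [W b]]]] % [Y [Z [Z [W b]] ++ [W ( [X [Y [Z [W id]]]] )]] / [Y [Z [W id]] / [Y [Z [W id]]]]]] % [Y [Z [W id]] / [Y [Z [W id]]]]]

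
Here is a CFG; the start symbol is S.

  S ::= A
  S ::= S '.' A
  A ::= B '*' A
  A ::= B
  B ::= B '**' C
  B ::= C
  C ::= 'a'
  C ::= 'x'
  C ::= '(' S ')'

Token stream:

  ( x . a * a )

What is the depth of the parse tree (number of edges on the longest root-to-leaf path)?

[S [A [B [C ( [S [S [A [B [C x]]]] . [A [B [C a]] * [A [B [C a]]]]] )]]]]

9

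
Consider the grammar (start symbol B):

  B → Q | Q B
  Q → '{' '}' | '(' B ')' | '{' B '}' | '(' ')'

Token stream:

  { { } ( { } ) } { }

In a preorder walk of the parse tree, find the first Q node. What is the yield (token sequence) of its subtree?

{ { } ( { } ) }

[B [Q { [B [Q { }] [B [Q ( [B [Q { }]] )]]] }] [B [Q { }]]]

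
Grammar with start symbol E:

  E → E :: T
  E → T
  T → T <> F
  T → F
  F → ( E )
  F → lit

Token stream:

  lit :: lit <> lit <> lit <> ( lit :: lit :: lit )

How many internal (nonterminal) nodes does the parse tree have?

21

[E [E [T [F lit]]] :: [T [T [T [T [F lit]] <> [F lit]] <> [F lit]] <> [F ( [E [E [E [T [F lit]]] :: [T [F lit]]] :: [T [F lit]]] )]]]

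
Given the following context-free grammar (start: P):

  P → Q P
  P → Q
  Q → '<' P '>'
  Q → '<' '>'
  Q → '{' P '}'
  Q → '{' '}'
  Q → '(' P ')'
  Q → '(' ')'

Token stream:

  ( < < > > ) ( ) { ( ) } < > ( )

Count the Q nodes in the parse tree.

[P [Q ( [P [Q < [P [Q < >]] >]] )] [P [Q ( )] [P [Q { [P [Q ( )]] }] [P [Q < >] [P [Q ( )]]]]]]

8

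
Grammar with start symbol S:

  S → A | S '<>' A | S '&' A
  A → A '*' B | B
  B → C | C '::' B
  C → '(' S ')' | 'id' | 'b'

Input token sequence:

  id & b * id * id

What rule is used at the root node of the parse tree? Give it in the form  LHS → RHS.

S → S '&' A

[S [S [A [B [C id]]]] & [A [A [A [B [C b]]] * [B [C id]]] * [B [C id]]]]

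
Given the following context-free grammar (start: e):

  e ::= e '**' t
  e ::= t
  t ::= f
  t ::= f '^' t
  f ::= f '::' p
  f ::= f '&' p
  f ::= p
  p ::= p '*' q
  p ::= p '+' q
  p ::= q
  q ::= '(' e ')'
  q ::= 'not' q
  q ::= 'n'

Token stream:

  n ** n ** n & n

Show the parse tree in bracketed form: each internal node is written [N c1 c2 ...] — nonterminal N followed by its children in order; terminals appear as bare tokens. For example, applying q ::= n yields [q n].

e
e ** t
e ** t ** t
t ** t ** t
f ** t ** t
p ** t ** t
q ** t ** t
n ** t ** t
n ** f ** t
n ** p ** t
n ** q ** t
n ** n ** t
n ** n ** f
n ** n ** f & p
n ** n ** p & p
n ** n ** q & p
n ** n ** n & p
n ** n ** n & q
n ** n ** n & n

[e [e [e [t [f [p [q n]]]]] ** [t [f [p [q n]]]]] ** [t [f [f [p [q n]]] & [p [q n]]]]]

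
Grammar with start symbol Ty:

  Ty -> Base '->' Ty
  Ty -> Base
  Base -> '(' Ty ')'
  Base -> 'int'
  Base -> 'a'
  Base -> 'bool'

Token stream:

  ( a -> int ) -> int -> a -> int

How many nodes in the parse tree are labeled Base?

6

[Ty [Base ( [Ty [Base a] -> [Ty [Base int]]] )] -> [Ty [Base int] -> [Ty [Base a] -> [Ty [Base int]]]]]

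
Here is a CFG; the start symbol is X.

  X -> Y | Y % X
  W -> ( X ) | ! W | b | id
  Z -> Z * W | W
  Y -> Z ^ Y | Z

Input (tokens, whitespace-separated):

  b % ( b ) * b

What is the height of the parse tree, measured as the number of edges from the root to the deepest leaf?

10

[X [Y [Z [W b]]] % [X [Y [Z [Z [W ( [X [Y [Z [W b]]]] )]] * [W b]]]]]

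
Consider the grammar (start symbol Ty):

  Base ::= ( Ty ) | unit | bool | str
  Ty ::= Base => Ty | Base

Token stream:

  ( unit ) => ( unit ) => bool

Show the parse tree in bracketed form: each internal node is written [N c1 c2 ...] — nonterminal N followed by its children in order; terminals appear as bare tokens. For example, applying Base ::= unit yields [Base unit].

[Ty [Base ( [Ty [Base unit]] )] => [Ty [Base ( [Ty [Base unit]] )] => [Ty [Base bool]]]]

Ty
Base => Ty
( Ty ) => Ty
( Base ) => Ty
( unit ) => Ty
( unit ) => Base => Ty
( unit ) => ( Ty ) => Ty
( unit ) => ( Base ) => Ty
( unit ) => ( unit ) => Ty
( unit ) => ( unit ) => Base
( unit ) => ( unit ) => bool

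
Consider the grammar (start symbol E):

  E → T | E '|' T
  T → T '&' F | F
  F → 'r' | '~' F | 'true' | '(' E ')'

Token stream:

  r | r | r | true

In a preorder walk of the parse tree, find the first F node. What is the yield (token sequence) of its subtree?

r

[E [E [E [E [T [F r]]] | [T [F r]]] | [T [F r]]] | [T [F true]]]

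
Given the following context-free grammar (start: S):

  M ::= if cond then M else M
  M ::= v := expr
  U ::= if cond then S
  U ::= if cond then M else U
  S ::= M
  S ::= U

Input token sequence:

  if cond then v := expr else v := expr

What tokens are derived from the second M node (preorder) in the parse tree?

[S [M if cond then [M v := expr] else [M v := expr]]]

v := expr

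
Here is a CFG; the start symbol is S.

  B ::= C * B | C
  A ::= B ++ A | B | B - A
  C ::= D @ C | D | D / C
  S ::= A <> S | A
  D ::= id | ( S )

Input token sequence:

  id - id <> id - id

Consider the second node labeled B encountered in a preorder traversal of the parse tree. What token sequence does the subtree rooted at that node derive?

[S [A [B [C [D id]]] - [A [B [C [D id]]]]] <> [S [A [B [C [D id]]] - [A [B [C [D id]]]]]]]

id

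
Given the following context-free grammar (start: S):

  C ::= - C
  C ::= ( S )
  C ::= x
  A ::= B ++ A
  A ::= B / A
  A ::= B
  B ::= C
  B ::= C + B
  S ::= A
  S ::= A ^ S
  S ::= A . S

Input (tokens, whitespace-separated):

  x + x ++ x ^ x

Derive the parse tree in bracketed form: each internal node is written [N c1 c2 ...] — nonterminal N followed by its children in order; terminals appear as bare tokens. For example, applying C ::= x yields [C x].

S
A ^ S
B ++ A ^ S
C + B ++ A ^ S
x + B ++ A ^ S
x + C ++ A ^ S
x + x ++ A ^ S
x + x ++ B ^ S
x + x ++ C ^ S
x + x ++ x ^ S
x + x ++ x ^ A
x + x ++ x ^ B
x + x ++ x ^ C
x + x ++ x ^ x

[S [A [B [C x] + [B [C x]]] ++ [A [B [C x]]]] ^ [S [A [B [C x]]]]]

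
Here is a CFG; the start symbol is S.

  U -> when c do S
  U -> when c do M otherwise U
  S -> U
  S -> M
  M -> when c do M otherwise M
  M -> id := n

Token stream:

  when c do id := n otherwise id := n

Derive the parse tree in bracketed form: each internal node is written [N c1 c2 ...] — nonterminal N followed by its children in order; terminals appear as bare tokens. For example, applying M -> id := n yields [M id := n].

S
M
when c do M otherwise M
when c do id := n otherwise M
when c do id := n otherwise id := n

[S [M when c do [M id := n] otherwise [M id := n]]]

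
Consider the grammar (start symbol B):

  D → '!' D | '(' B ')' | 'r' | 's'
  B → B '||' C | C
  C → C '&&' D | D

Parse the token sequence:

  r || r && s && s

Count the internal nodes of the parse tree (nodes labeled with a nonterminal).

10

[B [B [C [D r]]] || [C [C [C [D r]] && [D s]] && [D s]]]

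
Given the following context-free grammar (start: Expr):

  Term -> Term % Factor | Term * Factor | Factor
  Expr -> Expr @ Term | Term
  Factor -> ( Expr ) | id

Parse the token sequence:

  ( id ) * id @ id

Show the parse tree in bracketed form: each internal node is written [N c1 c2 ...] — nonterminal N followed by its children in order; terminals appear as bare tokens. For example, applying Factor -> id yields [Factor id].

[Expr [Expr [Term [Term [Factor ( [Expr [Term [Factor id]]] )]] * [Factor id]]] @ [Term [Factor id]]]

Expr
Expr @ Term
Term @ Term
Term * Factor @ Term
Factor * Factor @ Term
( Expr ) * Factor @ Term
( Term ) * Factor @ Term
( Factor ) * Factor @ Term
( id ) * Factor @ Term
( id ) * id @ Term
( id ) * id @ Factor
( id ) * id @ id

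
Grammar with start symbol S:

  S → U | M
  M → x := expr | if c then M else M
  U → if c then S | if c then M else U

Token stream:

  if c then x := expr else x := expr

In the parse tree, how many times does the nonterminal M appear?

[S [M if c then [M x := expr] else [M x := expr]]]

3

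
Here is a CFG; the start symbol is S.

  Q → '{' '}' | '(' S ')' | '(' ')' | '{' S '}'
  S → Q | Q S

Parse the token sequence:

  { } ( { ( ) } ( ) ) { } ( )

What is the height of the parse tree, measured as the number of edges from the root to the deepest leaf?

[S [Q { }] [S [Q ( [S [Q { [S [Q ( )]] }] [S [Q ( )]]] )] [S [Q { }] [S [Q ( )]]]]]

7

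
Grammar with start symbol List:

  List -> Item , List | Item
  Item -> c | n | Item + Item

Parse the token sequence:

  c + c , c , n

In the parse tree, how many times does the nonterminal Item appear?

[List [Item [Item c] + [Item c]] , [List [Item c] , [List [Item n]]]]

5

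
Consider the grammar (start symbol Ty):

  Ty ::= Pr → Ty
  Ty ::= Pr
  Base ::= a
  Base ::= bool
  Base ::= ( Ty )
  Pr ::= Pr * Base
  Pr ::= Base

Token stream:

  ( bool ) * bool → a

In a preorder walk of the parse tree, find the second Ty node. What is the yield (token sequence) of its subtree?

bool

[Ty [Pr [Pr [Base ( [Ty [Pr [Base bool]]] )]] * [Base bool]] → [Ty [Pr [Base a]]]]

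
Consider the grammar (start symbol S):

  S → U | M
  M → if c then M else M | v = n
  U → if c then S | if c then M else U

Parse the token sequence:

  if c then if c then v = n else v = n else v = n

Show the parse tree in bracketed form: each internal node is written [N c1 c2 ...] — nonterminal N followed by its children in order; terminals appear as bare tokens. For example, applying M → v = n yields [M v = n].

[S [M if c then [M if c then [M v = n] else [M v = n]] else [M v = n]]]

S
M
if c then M else M
if c then if c then M else M else M
if c then if c then v = n else M else M
if c then if c then v = n else v = n else M
if c then if c then v = n else v = n else v = n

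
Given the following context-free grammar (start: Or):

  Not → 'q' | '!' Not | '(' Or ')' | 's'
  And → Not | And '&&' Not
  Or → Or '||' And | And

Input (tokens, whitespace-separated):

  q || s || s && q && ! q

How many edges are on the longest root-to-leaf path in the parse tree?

5

[Or [Or [Or [And [Not q]]] || [And [Not s]]] || [And [And [And [Not s]] && [Not q]] && [Not ! [Not q]]]]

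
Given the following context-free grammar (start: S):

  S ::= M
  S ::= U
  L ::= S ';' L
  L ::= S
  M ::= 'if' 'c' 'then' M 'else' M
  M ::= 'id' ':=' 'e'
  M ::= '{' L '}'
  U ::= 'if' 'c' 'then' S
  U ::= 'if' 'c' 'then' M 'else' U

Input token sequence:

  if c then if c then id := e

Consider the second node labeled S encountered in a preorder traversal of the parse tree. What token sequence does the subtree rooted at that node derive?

if c then id := e

[S [U if c then [S [U if c then [S [M id := e]]]]]]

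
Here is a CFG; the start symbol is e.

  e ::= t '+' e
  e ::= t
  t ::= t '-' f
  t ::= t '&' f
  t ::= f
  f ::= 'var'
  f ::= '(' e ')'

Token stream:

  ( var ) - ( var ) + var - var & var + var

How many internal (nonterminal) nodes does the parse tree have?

[e [t [t [f ( [e [t [f var]]] )]] - [f ( [e [t [f var]]] )]] + [e [t [t [t [f var]] - [f var]] & [f var]] + [e [t [f var]]]]]

21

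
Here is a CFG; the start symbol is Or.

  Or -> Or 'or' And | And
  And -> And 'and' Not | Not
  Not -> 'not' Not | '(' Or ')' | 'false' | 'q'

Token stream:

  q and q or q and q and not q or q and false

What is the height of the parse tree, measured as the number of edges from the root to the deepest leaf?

[Or [Or [Or [And [And [Not q]] and [Not q]]] or [And [And [And [Not q]] and [Not q]] and [Not not [Not q]]]] or [And [And [Not q]] and [Not false]]]

6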